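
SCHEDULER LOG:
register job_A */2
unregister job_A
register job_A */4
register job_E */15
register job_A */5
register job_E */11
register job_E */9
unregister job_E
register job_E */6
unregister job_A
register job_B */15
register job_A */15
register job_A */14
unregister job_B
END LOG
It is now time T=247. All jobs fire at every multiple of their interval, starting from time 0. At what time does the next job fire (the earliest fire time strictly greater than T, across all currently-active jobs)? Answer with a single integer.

Op 1: register job_A */2 -> active={job_A:*/2}
Op 2: unregister job_A -> active={}
Op 3: register job_A */4 -> active={job_A:*/4}
Op 4: register job_E */15 -> active={job_A:*/4, job_E:*/15}
Op 5: register job_A */5 -> active={job_A:*/5, job_E:*/15}
Op 6: register job_E */11 -> active={job_A:*/5, job_E:*/11}
Op 7: register job_E */9 -> active={job_A:*/5, job_E:*/9}
Op 8: unregister job_E -> active={job_A:*/5}
Op 9: register job_E */6 -> active={job_A:*/5, job_E:*/6}
Op 10: unregister job_A -> active={job_E:*/6}
Op 11: register job_B */15 -> active={job_B:*/15, job_E:*/6}
Op 12: register job_A */15 -> active={job_A:*/15, job_B:*/15, job_E:*/6}
Op 13: register job_A */14 -> active={job_A:*/14, job_B:*/15, job_E:*/6}
Op 14: unregister job_B -> active={job_A:*/14, job_E:*/6}
  job_A: interval 14, next fire after T=247 is 252
  job_E: interval 6, next fire after T=247 is 252
Earliest fire time = 252 (job job_A)

Answer: 252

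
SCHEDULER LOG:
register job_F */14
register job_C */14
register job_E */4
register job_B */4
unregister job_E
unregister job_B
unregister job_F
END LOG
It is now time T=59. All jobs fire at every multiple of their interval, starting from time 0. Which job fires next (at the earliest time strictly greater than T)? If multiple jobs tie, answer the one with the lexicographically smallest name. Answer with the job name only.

Op 1: register job_F */14 -> active={job_F:*/14}
Op 2: register job_C */14 -> active={job_C:*/14, job_F:*/14}
Op 3: register job_E */4 -> active={job_C:*/14, job_E:*/4, job_F:*/14}
Op 4: register job_B */4 -> active={job_B:*/4, job_C:*/14, job_E:*/4, job_F:*/14}
Op 5: unregister job_E -> active={job_B:*/4, job_C:*/14, job_F:*/14}
Op 6: unregister job_B -> active={job_C:*/14, job_F:*/14}
Op 7: unregister job_F -> active={job_C:*/14}
  job_C: interval 14, next fire after T=59 is 70
Earliest = 70, winner (lex tiebreak) = job_C

Answer: job_C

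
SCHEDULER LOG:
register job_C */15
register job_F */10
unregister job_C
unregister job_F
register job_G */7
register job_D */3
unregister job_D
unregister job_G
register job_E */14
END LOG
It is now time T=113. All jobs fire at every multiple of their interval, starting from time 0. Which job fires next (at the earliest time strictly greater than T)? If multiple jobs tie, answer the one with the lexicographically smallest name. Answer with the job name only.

Op 1: register job_C */15 -> active={job_C:*/15}
Op 2: register job_F */10 -> active={job_C:*/15, job_F:*/10}
Op 3: unregister job_C -> active={job_F:*/10}
Op 4: unregister job_F -> active={}
Op 5: register job_G */7 -> active={job_G:*/7}
Op 6: register job_D */3 -> active={job_D:*/3, job_G:*/7}
Op 7: unregister job_D -> active={job_G:*/7}
Op 8: unregister job_G -> active={}
Op 9: register job_E */14 -> active={job_E:*/14}
  job_E: interval 14, next fire after T=113 is 126
Earliest = 126, winner (lex tiebreak) = job_E

Answer: job_E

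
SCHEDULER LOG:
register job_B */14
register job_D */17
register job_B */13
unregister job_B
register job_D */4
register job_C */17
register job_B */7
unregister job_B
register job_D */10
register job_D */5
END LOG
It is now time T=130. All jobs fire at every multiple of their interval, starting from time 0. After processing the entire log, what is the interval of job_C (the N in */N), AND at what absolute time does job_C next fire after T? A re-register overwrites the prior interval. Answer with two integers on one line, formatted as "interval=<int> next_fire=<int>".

Op 1: register job_B */14 -> active={job_B:*/14}
Op 2: register job_D */17 -> active={job_B:*/14, job_D:*/17}
Op 3: register job_B */13 -> active={job_B:*/13, job_D:*/17}
Op 4: unregister job_B -> active={job_D:*/17}
Op 5: register job_D */4 -> active={job_D:*/4}
Op 6: register job_C */17 -> active={job_C:*/17, job_D:*/4}
Op 7: register job_B */7 -> active={job_B:*/7, job_C:*/17, job_D:*/4}
Op 8: unregister job_B -> active={job_C:*/17, job_D:*/4}
Op 9: register job_D */10 -> active={job_C:*/17, job_D:*/10}
Op 10: register job_D */5 -> active={job_C:*/17, job_D:*/5}
Final interval of job_C = 17
Next fire of job_C after T=130: (130//17+1)*17 = 136

Answer: interval=17 next_fire=136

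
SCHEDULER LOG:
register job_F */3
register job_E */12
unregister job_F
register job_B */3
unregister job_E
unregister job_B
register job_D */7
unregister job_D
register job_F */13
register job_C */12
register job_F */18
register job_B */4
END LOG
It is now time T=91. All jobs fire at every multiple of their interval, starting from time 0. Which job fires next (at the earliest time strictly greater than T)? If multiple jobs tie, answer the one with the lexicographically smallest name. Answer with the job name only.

Op 1: register job_F */3 -> active={job_F:*/3}
Op 2: register job_E */12 -> active={job_E:*/12, job_F:*/3}
Op 3: unregister job_F -> active={job_E:*/12}
Op 4: register job_B */3 -> active={job_B:*/3, job_E:*/12}
Op 5: unregister job_E -> active={job_B:*/3}
Op 6: unregister job_B -> active={}
Op 7: register job_D */7 -> active={job_D:*/7}
Op 8: unregister job_D -> active={}
Op 9: register job_F */13 -> active={job_F:*/13}
Op 10: register job_C */12 -> active={job_C:*/12, job_F:*/13}
Op 11: register job_F */18 -> active={job_C:*/12, job_F:*/18}
Op 12: register job_B */4 -> active={job_B:*/4, job_C:*/12, job_F:*/18}
  job_B: interval 4, next fire after T=91 is 92
  job_C: interval 12, next fire after T=91 is 96
  job_F: interval 18, next fire after T=91 is 108
Earliest = 92, winner (lex tiebreak) = job_B

Answer: job_B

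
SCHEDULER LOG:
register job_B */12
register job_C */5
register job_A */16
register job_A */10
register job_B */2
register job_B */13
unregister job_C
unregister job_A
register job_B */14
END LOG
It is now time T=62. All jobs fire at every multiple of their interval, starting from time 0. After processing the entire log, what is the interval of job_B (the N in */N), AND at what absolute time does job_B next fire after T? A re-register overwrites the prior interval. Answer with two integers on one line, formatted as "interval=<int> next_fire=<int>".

Answer: interval=14 next_fire=70

Derivation:
Op 1: register job_B */12 -> active={job_B:*/12}
Op 2: register job_C */5 -> active={job_B:*/12, job_C:*/5}
Op 3: register job_A */16 -> active={job_A:*/16, job_B:*/12, job_C:*/5}
Op 4: register job_A */10 -> active={job_A:*/10, job_B:*/12, job_C:*/5}
Op 5: register job_B */2 -> active={job_A:*/10, job_B:*/2, job_C:*/5}
Op 6: register job_B */13 -> active={job_A:*/10, job_B:*/13, job_C:*/5}
Op 7: unregister job_C -> active={job_A:*/10, job_B:*/13}
Op 8: unregister job_A -> active={job_B:*/13}
Op 9: register job_B */14 -> active={job_B:*/14}
Final interval of job_B = 14
Next fire of job_B after T=62: (62//14+1)*14 = 70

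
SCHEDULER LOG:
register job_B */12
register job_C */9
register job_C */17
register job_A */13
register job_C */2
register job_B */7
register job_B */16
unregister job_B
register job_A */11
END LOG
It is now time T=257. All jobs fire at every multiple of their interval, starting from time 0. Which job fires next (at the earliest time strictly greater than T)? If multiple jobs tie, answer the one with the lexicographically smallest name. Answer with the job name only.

Op 1: register job_B */12 -> active={job_B:*/12}
Op 2: register job_C */9 -> active={job_B:*/12, job_C:*/9}
Op 3: register job_C */17 -> active={job_B:*/12, job_C:*/17}
Op 4: register job_A */13 -> active={job_A:*/13, job_B:*/12, job_C:*/17}
Op 5: register job_C */2 -> active={job_A:*/13, job_B:*/12, job_C:*/2}
Op 6: register job_B */7 -> active={job_A:*/13, job_B:*/7, job_C:*/2}
Op 7: register job_B */16 -> active={job_A:*/13, job_B:*/16, job_C:*/2}
Op 8: unregister job_B -> active={job_A:*/13, job_C:*/2}
Op 9: register job_A */11 -> active={job_A:*/11, job_C:*/2}
  job_A: interval 11, next fire after T=257 is 264
  job_C: interval 2, next fire after T=257 is 258
Earliest = 258, winner (lex tiebreak) = job_C

Answer: job_C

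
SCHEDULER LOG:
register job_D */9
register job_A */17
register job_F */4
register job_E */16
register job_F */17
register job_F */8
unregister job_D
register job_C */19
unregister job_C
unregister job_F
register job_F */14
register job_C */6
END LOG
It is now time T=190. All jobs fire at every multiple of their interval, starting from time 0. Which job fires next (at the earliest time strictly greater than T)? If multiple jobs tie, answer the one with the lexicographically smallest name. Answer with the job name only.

Op 1: register job_D */9 -> active={job_D:*/9}
Op 2: register job_A */17 -> active={job_A:*/17, job_D:*/9}
Op 3: register job_F */4 -> active={job_A:*/17, job_D:*/9, job_F:*/4}
Op 4: register job_E */16 -> active={job_A:*/17, job_D:*/9, job_E:*/16, job_F:*/4}
Op 5: register job_F */17 -> active={job_A:*/17, job_D:*/9, job_E:*/16, job_F:*/17}
Op 6: register job_F */8 -> active={job_A:*/17, job_D:*/9, job_E:*/16, job_F:*/8}
Op 7: unregister job_D -> active={job_A:*/17, job_E:*/16, job_F:*/8}
Op 8: register job_C */19 -> active={job_A:*/17, job_C:*/19, job_E:*/16, job_F:*/8}
Op 9: unregister job_C -> active={job_A:*/17, job_E:*/16, job_F:*/8}
Op 10: unregister job_F -> active={job_A:*/17, job_E:*/16}
Op 11: register job_F */14 -> active={job_A:*/17, job_E:*/16, job_F:*/14}
Op 12: register job_C */6 -> active={job_A:*/17, job_C:*/6, job_E:*/16, job_F:*/14}
  job_A: interval 17, next fire after T=190 is 204
  job_C: interval 6, next fire after T=190 is 192
  job_E: interval 16, next fire after T=190 is 192
  job_F: interval 14, next fire after T=190 is 196
Earliest = 192, winner (lex tiebreak) = job_C

Answer: job_C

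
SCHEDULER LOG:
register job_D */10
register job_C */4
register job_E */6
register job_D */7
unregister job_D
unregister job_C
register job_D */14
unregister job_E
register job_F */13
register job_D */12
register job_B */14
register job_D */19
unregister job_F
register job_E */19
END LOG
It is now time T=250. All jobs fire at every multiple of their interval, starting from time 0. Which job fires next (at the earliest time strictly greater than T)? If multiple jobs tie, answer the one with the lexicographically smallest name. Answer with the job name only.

Op 1: register job_D */10 -> active={job_D:*/10}
Op 2: register job_C */4 -> active={job_C:*/4, job_D:*/10}
Op 3: register job_E */6 -> active={job_C:*/4, job_D:*/10, job_E:*/6}
Op 4: register job_D */7 -> active={job_C:*/4, job_D:*/7, job_E:*/6}
Op 5: unregister job_D -> active={job_C:*/4, job_E:*/6}
Op 6: unregister job_C -> active={job_E:*/6}
Op 7: register job_D */14 -> active={job_D:*/14, job_E:*/6}
Op 8: unregister job_E -> active={job_D:*/14}
Op 9: register job_F */13 -> active={job_D:*/14, job_F:*/13}
Op 10: register job_D */12 -> active={job_D:*/12, job_F:*/13}
Op 11: register job_B */14 -> active={job_B:*/14, job_D:*/12, job_F:*/13}
Op 12: register job_D */19 -> active={job_B:*/14, job_D:*/19, job_F:*/13}
Op 13: unregister job_F -> active={job_B:*/14, job_D:*/19}
Op 14: register job_E */19 -> active={job_B:*/14, job_D:*/19, job_E:*/19}
  job_B: interval 14, next fire after T=250 is 252
  job_D: interval 19, next fire after T=250 is 266
  job_E: interval 19, next fire after T=250 is 266
Earliest = 252, winner (lex tiebreak) = job_B

Answer: job_B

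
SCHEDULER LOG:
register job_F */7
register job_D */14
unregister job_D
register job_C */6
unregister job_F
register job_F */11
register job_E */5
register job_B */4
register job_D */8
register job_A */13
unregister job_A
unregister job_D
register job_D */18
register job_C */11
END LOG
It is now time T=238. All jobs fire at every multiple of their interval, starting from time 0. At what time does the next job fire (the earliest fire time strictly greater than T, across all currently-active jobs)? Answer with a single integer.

Answer: 240

Derivation:
Op 1: register job_F */7 -> active={job_F:*/7}
Op 2: register job_D */14 -> active={job_D:*/14, job_F:*/7}
Op 3: unregister job_D -> active={job_F:*/7}
Op 4: register job_C */6 -> active={job_C:*/6, job_F:*/7}
Op 5: unregister job_F -> active={job_C:*/6}
Op 6: register job_F */11 -> active={job_C:*/6, job_F:*/11}
Op 7: register job_E */5 -> active={job_C:*/6, job_E:*/5, job_F:*/11}
Op 8: register job_B */4 -> active={job_B:*/4, job_C:*/6, job_E:*/5, job_F:*/11}
Op 9: register job_D */8 -> active={job_B:*/4, job_C:*/6, job_D:*/8, job_E:*/5, job_F:*/11}
Op 10: register job_A */13 -> active={job_A:*/13, job_B:*/4, job_C:*/6, job_D:*/8, job_E:*/5, job_F:*/11}
Op 11: unregister job_A -> active={job_B:*/4, job_C:*/6, job_D:*/8, job_E:*/5, job_F:*/11}
Op 12: unregister job_D -> active={job_B:*/4, job_C:*/6, job_E:*/5, job_F:*/11}
Op 13: register job_D */18 -> active={job_B:*/4, job_C:*/6, job_D:*/18, job_E:*/5, job_F:*/11}
Op 14: register job_C */11 -> active={job_B:*/4, job_C:*/11, job_D:*/18, job_E:*/5, job_F:*/11}
  job_B: interval 4, next fire after T=238 is 240
  job_C: interval 11, next fire after T=238 is 242
  job_D: interval 18, next fire after T=238 is 252
  job_E: interval 5, next fire after T=238 is 240
  job_F: interval 11, next fire after T=238 is 242
Earliest fire time = 240 (job job_B)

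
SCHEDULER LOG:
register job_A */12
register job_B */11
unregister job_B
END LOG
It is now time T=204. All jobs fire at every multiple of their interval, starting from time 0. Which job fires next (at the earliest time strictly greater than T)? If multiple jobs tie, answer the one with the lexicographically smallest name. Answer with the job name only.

Op 1: register job_A */12 -> active={job_A:*/12}
Op 2: register job_B */11 -> active={job_A:*/12, job_B:*/11}
Op 3: unregister job_B -> active={job_A:*/12}
  job_A: interval 12, next fire after T=204 is 216
Earliest = 216, winner (lex tiebreak) = job_A

Answer: job_A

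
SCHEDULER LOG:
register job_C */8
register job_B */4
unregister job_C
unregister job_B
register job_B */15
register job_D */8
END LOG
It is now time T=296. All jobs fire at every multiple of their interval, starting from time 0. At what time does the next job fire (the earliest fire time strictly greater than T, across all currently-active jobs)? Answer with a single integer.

Answer: 300

Derivation:
Op 1: register job_C */8 -> active={job_C:*/8}
Op 2: register job_B */4 -> active={job_B:*/4, job_C:*/8}
Op 3: unregister job_C -> active={job_B:*/4}
Op 4: unregister job_B -> active={}
Op 5: register job_B */15 -> active={job_B:*/15}
Op 6: register job_D */8 -> active={job_B:*/15, job_D:*/8}
  job_B: interval 15, next fire after T=296 is 300
  job_D: interval 8, next fire after T=296 is 304
Earliest fire time = 300 (job job_B)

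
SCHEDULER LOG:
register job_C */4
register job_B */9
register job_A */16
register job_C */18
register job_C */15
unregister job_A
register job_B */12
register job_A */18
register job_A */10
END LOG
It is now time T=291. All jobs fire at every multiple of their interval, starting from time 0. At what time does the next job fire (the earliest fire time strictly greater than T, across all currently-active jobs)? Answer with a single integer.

Answer: 300

Derivation:
Op 1: register job_C */4 -> active={job_C:*/4}
Op 2: register job_B */9 -> active={job_B:*/9, job_C:*/4}
Op 3: register job_A */16 -> active={job_A:*/16, job_B:*/9, job_C:*/4}
Op 4: register job_C */18 -> active={job_A:*/16, job_B:*/9, job_C:*/18}
Op 5: register job_C */15 -> active={job_A:*/16, job_B:*/9, job_C:*/15}
Op 6: unregister job_A -> active={job_B:*/9, job_C:*/15}
Op 7: register job_B */12 -> active={job_B:*/12, job_C:*/15}
Op 8: register job_A */18 -> active={job_A:*/18, job_B:*/12, job_C:*/15}
Op 9: register job_A */10 -> active={job_A:*/10, job_B:*/12, job_C:*/15}
  job_A: interval 10, next fire after T=291 is 300
  job_B: interval 12, next fire after T=291 is 300
  job_C: interval 15, next fire after T=291 is 300
Earliest fire time = 300 (job job_A)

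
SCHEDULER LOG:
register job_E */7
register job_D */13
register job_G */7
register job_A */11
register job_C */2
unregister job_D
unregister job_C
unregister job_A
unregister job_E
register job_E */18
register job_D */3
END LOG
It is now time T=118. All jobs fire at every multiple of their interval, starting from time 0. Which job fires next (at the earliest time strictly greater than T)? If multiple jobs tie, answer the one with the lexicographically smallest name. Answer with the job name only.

Op 1: register job_E */7 -> active={job_E:*/7}
Op 2: register job_D */13 -> active={job_D:*/13, job_E:*/7}
Op 3: register job_G */7 -> active={job_D:*/13, job_E:*/7, job_G:*/7}
Op 4: register job_A */11 -> active={job_A:*/11, job_D:*/13, job_E:*/7, job_G:*/7}
Op 5: register job_C */2 -> active={job_A:*/11, job_C:*/2, job_D:*/13, job_E:*/7, job_G:*/7}
Op 6: unregister job_D -> active={job_A:*/11, job_C:*/2, job_E:*/7, job_G:*/7}
Op 7: unregister job_C -> active={job_A:*/11, job_E:*/7, job_G:*/7}
Op 8: unregister job_A -> active={job_E:*/7, job_G:*/7}
Op 9: unregister job_E -> active={job_G:*/7}
Op 10: register job_E */18 -> active={job_E:*/18, job_G:*/7}
Op 11: register job_D */3 -> active={job_D:*/3, job_E:*/18, job_G:*/7}
  job_D: interval 3, next fire after T=118 is 120
  job_E: interval 18, next fire after T=118 is 126
  job_G: interval 7, next fire after T=118 is 119
Earliest = 119, winner (lex tiebreak) = job_G

Answer: job_G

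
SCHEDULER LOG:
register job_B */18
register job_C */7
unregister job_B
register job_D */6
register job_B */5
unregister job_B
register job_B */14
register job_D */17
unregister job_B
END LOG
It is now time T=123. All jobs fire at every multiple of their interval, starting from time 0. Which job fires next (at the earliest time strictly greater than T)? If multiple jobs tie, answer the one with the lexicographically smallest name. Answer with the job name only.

Answer: job_C

Derivation:
Op 1: register job_B */18 -> active={job_B:*/18}
Op 2: register job_C */7 -> active={job_B:*/18, job_C:*/7}
Op 3: unregister job_B -> active={job_C:*/7}
Op 4: register job_D */6 -> active={job_C:*/7, job_D:*/6}
Op 5: register job_B */5 -> active={job_B:*/5, job_C:*/7, job_D:*/6}
Op 6: unregister job_B -> active={job_C:*/7, job_D:*/6}
Op 7: register job_B */14 -> active={job_B:*/14, job_C:*/7, job_D:*/6}
Op 8: register job_D */17 -> active={job_B:*/14, job_C:*/7, job_D:*/17}
Op 9: unregister job_B -> active={job_C:*/7, job_D:*/17}
  job_C: interval 7, next fire after T=123 is 126
  job_D: interval 17, next fire after T=123 is 136
Earliest = 126, winner (lex tiebreak) = job_C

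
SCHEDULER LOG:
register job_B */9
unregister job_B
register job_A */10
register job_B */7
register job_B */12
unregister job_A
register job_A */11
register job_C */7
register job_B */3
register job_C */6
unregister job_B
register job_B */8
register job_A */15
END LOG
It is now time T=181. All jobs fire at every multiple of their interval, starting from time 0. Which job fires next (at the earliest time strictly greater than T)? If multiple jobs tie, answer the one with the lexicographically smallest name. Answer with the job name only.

Answer: job_B

Derivation:
Op 1: register job_B */9 -> active={job_B:*/9}
Op 2: unregister job_B -> active={}
Op 3: register job_A */10 -> active={job_A:*/10}
Op 4: register job_B */7 -> active={job_A:*/10, job_B:*/7}
Op 5: register job_B */12 -> active={job_A:*/10, job_B:*/12}
Op 6: unregister job_A -> active={job_B:*/12}
Op 7: register job_A */11 -> active={job_A:*/11, job_B:*/12}
Op 8: register job_C */7 -> active={job_A:*/11, job_B:*/12, job_C:*/7}
Op 9: register job_B */3 -> active={job_A:*/11, job_B:*/3, job_C:*/7}
Op 10: register job_C */6 -> active={job_A:*/11, job_B:*/3, job_C:*/6}
Op 11: unregister job_B -> active={job_A:*/11, job_C:*/6}
Op 12: register job_B */8 -> active={job_A:*/11, job_B:*/8, job_C:*/6}
Op 13: register job_A */15 -> active={job_A:*/15, job_B:*/8, job_C:*/6}
  job_A: interval 15, next fire after T=181 is 195
  job_B: interval 8, next fire after T=181 is 184
  job_C: interval 6, next fire after T=181 is 186
Earliest = 184, winner (lex tiebreak) = job_B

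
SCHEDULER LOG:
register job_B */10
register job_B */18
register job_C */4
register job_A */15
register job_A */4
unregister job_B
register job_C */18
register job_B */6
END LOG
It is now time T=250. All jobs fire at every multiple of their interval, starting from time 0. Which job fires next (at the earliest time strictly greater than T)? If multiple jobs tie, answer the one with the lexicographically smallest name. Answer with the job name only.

Op 1: register job_B */10 -> active={job_B:*/10}
Op 2: register job_B */18 -> active={job_B:*/18}
Op 3: register job_C */4 -> active={job_B:*/18, job_C:*/4}
Op 4: register job_A */15 -> active={job_A:*/15, job_B:*/18, job_C:*/4}
Op 5: register job_A */4 -> active={job_A:*/4, job_B:*/18, job_C:*/4}
Op 6: unregister job_B -> active={job_A:*/4, job_C:*/4}
Op 7: register job_C */18 -> active={job_A:*/4, job_C:*/18}
Op 8: register job_B */6 -> active={job_A:*/4, job_B:*/6, job_C:*/18}
  job_A: interval 4, next fire after T=250 is 252
  job_B: interval 6, next fire after T=250 is 252
  job_C: interval 18, next fire after T=250 is 252
Earliest = 252, winner (lex tiebreak) = job_A

Answer: job_A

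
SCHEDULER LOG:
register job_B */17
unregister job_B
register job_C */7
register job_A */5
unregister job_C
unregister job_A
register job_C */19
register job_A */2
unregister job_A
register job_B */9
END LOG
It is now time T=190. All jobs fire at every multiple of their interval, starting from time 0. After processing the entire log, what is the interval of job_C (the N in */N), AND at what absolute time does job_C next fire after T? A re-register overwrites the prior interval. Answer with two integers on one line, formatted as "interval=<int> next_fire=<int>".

Op 1: register job_B */17 -> active={job_B:*/17}
Op 2: unregister job_B -> active={}
Op 3: register job_C */7 -> active={job_C:*/7}
Op 4: register job_A */5 -> active={job_A:*/5, job_C:*/7}
Op 5: unregister job_C -> active={job_A:*/5}
Op 6: unregister job_A -> active={}
Op 7: register job_C */19 -> active={job_C:*/19}
Op 8: register job_A */2 -> active={job_A:*/2, job_C:*/19}
Op 9: unregister job_A -> active={job_C:*/19}
Op 10: register job_B */9 -> active={job_B:*/9, job_C:*/19}
Final interval of job_C = 19
Next fire of job_C after T=190: (190//19+1)*19 = 209

Answer: interval=19 next_fire=209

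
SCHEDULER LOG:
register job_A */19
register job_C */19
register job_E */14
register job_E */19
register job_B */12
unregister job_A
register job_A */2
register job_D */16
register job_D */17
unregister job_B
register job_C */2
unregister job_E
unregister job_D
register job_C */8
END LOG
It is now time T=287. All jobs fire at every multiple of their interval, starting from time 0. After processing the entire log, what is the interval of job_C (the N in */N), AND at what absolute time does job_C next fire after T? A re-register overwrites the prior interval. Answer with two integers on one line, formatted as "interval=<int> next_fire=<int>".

Answer: interval=8 next_fire=288

Derivation:
Op 1: register job_A */19 -> active={job_A:*/19}
Op 2: register job_C */19 -> active={job_A:*/19, job_C:*/19}
Op 3: register job_E */14 -> active={job_A:*/19, job_C:*/19, job_E:*/14}
Op 4: register job_E */19 -> active={job_A:*/19, job_C:*/19, job_E:*/19}
Op 5: register job_B */12 -> active={job_A:*/19, job_B:*/12, job_C:*/19, job_E:*/19}
Op 6: unregister job_A -> active={job_B:*/12, job_C:*/19, job_E:*/19}
Op 7: register job_A */2 -> active={job_A:*/2, job_B:*/12, job_C:*/19, job_E:*/19}
Op 8: register job_D */16 -> active={job_A:*/2, job_B:*/12, job_C:*/19, job_D:*/16, job_E:*/19}
Op 9: register job_D */17 -> active={job_A:*/2, job_B:*/12, job_C:*/19, job_D:*/17, job_E:*/19}
Op 10: unregister job_B -> active={job_A:*/2, job_C:*/19, job_D:*/17, job_E:*/19}
Op 11: register job_C */2 -> active={job_A:*/2, job_C:*/2, job_D:*/17, job_E:*/19}
Op 12: unregister job_E -> active={job_A:*/2, job_C:*/2, job_D:*/17}
Op 13: unregister job_D -> active={job_A:*/2, job_C:*/2}
Op 14: register job_C */8 -> active={job_A:*/2, job_C:*/8}
Final interval of job_C = 8
Next fire of job_C after T=287: (287//8+1)*8 = 288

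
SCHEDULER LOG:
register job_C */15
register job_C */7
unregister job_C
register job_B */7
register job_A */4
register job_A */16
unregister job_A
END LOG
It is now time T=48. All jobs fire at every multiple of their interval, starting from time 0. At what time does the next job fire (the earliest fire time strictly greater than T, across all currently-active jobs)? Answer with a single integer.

Op 1: register job_C */15 -> active={job_C:*/15}
Op 2: register job_C */7 -> active={job_C:*/7}
Op 3: unregister job_C -> active={}
Op 4: register job_B */7 -> active={job_B:*/7}
Op 5: register job_A */4 -> active={job_A:*/4, job_B:*/7}
Op 6: register job_A */16 -> active={job_A:*/16, job_B:*/7}
Op 7: unregister job_A -> active={job_B:*/7}
  job_B: interval 7, next fire after T=48 is 49
Earliest fire time = 49 (job job_B)

Answer: 49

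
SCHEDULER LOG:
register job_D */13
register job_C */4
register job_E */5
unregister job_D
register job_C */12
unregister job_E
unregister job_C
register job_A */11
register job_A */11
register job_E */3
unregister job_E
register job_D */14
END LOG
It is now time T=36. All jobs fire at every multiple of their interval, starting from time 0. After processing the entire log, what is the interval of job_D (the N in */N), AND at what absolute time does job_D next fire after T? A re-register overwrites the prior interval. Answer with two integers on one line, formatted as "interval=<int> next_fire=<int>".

Answer: interval=14 next_fire=42

Derivation:
Op 1: register job_D */13 -> active={job_D:*/13}
Op 2: register job_C */4 -> active={job_C:*/4, job_D:*/13}
Op 3: register job_E */5 -> active={job_C:*/4, job_D:*/13, job_E:*/5}
Op 4: unregister job_D -> active={job_C:*/4, job_E:*/5}
Op 5: register job_C */12 -> active={job_C:*/12, job_E:*/5}
Op 6: unregister job_E -> active={job_C:*/12}
Op 7: unregister job_C -> active={}
Op 8: register job_A */11 -> active={job_A:*/11}
Op 9: register job_A */11 -> active={job_A:*/11}
Op 10: register job_E */3 -> active={job_A:*/11, job_E:*/3}
Op 11: unregister job_E -> active={job_A:*/11}
Op 12: register job_D */14 -> active={job_A:*/11, job_D:*/14}
Final interval of job_D = 14
Next fire of job_D after T=36: (36//14+1)*14 = 42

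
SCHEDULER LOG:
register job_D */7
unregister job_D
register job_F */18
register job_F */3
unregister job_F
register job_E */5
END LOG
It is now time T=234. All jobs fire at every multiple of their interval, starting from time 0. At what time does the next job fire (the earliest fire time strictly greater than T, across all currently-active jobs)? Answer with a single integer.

Answer: 235

Derivation:
Op 1: register job_D */7 -> active={job_D:*/7}
Op 2: unregister job_D -> active={}
Op 3: register job_F */18 -> active={job_F:*/18}
Op 4: register job_F */3 -> active={job_F:*/3}
Op 5: unregister job_F -> active={}
Op 6: register job_E */5 -> active={job_E:*/5}
  job_E: interval 5, next fire after T=234 is 235
Earliest fire time = 235 (job job_E)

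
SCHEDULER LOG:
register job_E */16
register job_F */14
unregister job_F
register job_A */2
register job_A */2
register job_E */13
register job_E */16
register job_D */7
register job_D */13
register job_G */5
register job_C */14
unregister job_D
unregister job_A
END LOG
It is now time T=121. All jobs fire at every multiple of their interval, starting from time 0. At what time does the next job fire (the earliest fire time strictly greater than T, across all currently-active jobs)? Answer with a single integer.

Op 1: register job_E */16 -> active={job_E:*/16}
Op 2: register job_F */14 -> active={job_E:*/16, job_F:*/14}
Op 3: unregister job_F -> active={job_E:*/16}
Op 4: register job_A */2 -> active={job_A:*/2, job_E:*/16}
Op 5: register job_A */2 -> active={job_A:*/2, job_E:*/16}
Op 6: register job_E */13 -> active={job_A:*/2, job_E:*/13}
Op 7: register job_E */16 -> active={job_A:*/2, job_E:*/16}
Op 8: register job_D */7 -> active={job_A:*/2, job_D:*/7, job_E:*/16}
Op 9: register job_D */13 -> active={job_A:*/2, job_D:*/13, job_E:*/16}
Op 10: register job_G */5 -> active={job_A:*/2, job_D:*/13, job_E:*/16, job_G:*/5}
Op 11: register job_C */14 -> active={job_A:*/2, job_C:*/14, job_D:*/13, job_E:*/16, job_G:*/5}
Op 12: unregister job_D -> active={job_A:*/2, job_C:*/14, job_E:*/16, job_G:*/5}
Op 13: unregister job_A -> active={job_C:*/14, job_E:*/16, job_G:*/5}
  job_C: interval 14, next fire after T=121 is 126
  job_E: interval 16, next fire after T=121 is 128
  job_G: interval 5, next fire after T=121 is 125
Earliest fire time = 125 (job job_G)

Answer: 125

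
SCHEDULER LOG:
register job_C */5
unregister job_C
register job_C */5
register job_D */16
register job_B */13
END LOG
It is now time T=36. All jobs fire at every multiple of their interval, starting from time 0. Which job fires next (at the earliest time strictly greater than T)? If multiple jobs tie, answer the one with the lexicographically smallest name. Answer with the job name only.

Op 1: register job_C */5 -> active={job_C:*/5}
Op 2: unregister job_C -> active={}
Op 3: register job_C */5 -> active={job_C:*/5}
Op 4: register job_D */16 -> active={job_C:*/5, job_D:*/16}
Op 5: register job_B */13 -> active={job_B:*/13, job_C:*/5, job_D:*/16}
  job_B: interval 13, next fire after T=36 is 39
  job_C: interval 5, next fire after T=36 is 40
  job_D: interval 16, next fire after T=36 is 48
Earliest = 39, winner (lex tiebreak) = job_B

Answer: job_B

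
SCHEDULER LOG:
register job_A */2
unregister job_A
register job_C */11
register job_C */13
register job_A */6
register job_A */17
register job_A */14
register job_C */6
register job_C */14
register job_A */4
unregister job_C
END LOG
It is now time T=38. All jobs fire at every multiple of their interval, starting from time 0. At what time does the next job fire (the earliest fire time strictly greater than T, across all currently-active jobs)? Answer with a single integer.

Answer: 40

Derivation:
Op 1: register job_A */2 -> active={job_A:*/2}
Op 2: unregister job_A -> active={}
Op 3: register job_C */11 -> active={job_C:*/11}
Op 4: register job_C */13 -> active={job_C:*/13}
Op 5: register job_A */6 -> active={job_A:*/6, job_C:*/13}
Op 6: register job_A */17 -> active={job_A:*/17, job_C:*/13}
Op 7: register job_A */14 -> active={job_A:*/14, job_C:*/13}
Op 8: register job_C */6 -> active={job_A:*/14, job_C:*/6}
Op 9: register job_C */14 -> active={job_A:*/14, job_C:*/14}
Op 10: register job_A */4 -> active={job_A:*/4, job_C:*/14}
Op 11: unregister job_C -> active={job_A:*/4}
  job_A: interval 4, next fire after T=38 is 40
Earliest fire time = 40 (job job_A)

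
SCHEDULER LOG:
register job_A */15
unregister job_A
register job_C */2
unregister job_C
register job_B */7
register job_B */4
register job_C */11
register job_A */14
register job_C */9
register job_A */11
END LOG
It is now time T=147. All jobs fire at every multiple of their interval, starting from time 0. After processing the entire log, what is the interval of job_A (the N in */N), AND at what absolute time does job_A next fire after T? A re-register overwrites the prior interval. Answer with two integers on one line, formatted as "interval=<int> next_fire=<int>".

Answer: interval=11 next_fire=154

Derivation:
Op 1: register job_A */15 -> active={job_A:*/15}
Op 2: unregister job_A -> active={}
Op 3: register job_C */2 -> active={job_C:*/2}
Op 4: unregister job_C -> active={}
Op 5: register job_B */7 -> active={job_B:*/7}
Op 6: register job_B */4 -> active={job_B:*/4}
Op 7: register job_C */11 -> active={job_B:*/4, job_C:*/11}
Op 8: register job_A */14 -> active={job_A:*/14, job_B:*/4, job_C:*/11}
Op 9: register job_C */9 -> active={job_A:*/14, job_B:*/4, job_C:*/9}
Op 10: register job_A */11 -> active={job_A:*/11, job_B:*/4, job_C:*/9}
Final interval of job_A = 11
Next fire of job_A after T=147: (147//11+1)*11 = 154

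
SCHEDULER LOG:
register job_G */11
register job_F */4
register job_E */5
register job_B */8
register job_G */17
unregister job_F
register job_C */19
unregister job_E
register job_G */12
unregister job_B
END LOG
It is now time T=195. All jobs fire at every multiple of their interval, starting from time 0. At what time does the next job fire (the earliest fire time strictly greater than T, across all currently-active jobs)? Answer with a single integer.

Answer: 204

Derivation:
Op 1: register job_G */11 -> active={job_G:*/11}
Op 2: register job_F */4 -> active={job_F:*/4, job_G:*/11}
Op 3: register job_E */5 -> active={job_E:*/5, job_F:*/4, job_G:*/11}
Op 4: register job_B */8 -> active={job_B:*/8, job_E:*/5, job_F:*/4, job_G:*/11}
Op 5: register job_G */17 -> active={job_B:*/8, job_E:*/5, job_F:*/4, job_G:*/17}
Op 6: unregister job_F -> active={job_B:*/8, job_E:*/5, job_G:*/17}
Op 7: register job_C */19 -> active={job_B:*/8, job_C:*/19, job_E:*/5, job_G:*/17}
Op 8: unregister job_E -> active={job_B:*/8, job_C:*/19, job_G:*/17}
Op 9: register job_G */12 -> active={job_B:*/8, job_C:*/19, job_G:*/12}
Op 10: unregister job_B -> active={job_C:*/19, job_G:*/12}
  job_C: interval 19, next fire after T=195 is 209
  job_G: interval 12, next fire after T=195 is 204
Earliest fire time = 204 (job job_G)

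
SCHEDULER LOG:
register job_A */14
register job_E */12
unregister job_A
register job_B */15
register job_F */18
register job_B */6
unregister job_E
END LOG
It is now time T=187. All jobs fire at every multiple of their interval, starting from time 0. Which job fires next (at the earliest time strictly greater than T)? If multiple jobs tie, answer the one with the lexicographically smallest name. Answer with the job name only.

Op 1: register job_A */14 -> active={job_A:*/14}
Op 2: register job_E */12 -> active={job_A:*/14, job_E:*/12}
Op 3: unregister job_A -> active={job_E:*/12}
Op 4: register job_B */15 -> active={job_B:*/15, job_E:*/12}
Op 5: register job_F */18 -> active={job_B:*/15, job_E:*/12, job_F:*/18}
Op 6: register job_B */6 -> active={job_B:*/6, job_E:*/12, job_F:*/18}
Op 7: unregister job_E -> active={job_B:*/6, job_F:*/18}
  job_B: interval 6, next fire after T=187 is 192
  job_F: interval 18, next fire after T=187 is 198
Earliest = 192, winner (lex tiebreak) = job_B

Answer: job_B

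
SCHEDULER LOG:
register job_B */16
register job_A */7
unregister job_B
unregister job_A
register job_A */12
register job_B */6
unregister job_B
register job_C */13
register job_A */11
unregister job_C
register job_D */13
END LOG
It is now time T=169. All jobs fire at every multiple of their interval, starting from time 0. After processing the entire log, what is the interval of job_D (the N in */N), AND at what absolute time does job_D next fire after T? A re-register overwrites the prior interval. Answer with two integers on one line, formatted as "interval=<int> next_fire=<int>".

Answer: interval=13 next_fire=182

Derivation:
Op 1: register job_B */16 -> active={job_B:*/16}
Op 2: register job_A */7 -> active={job_A:*/7, job_B:*/16}
Op 3: unregister job_B -> active={job_A:*/7}
Op 4: unregister job_A -> active={}
Op 5: register job_A */12 -> active={job_A:*/12}
Op 6: register job_B */6 -> active={job_A:*/12, job_B:*/6}
Op 7: unregister job_B -> active={job_A:*/12}
Op 8: register job_C */13 -> active={job_A:*/12, job_C:*/13}
Op 9: register job_A */11 -> active={job_A:*/11, job_C:*/13}
Op 10: unregister job_C -> active={job_A:*/11}
Op 11: register job_D */13 -> active={job_A:*/11, job_D:*/13}
Final interval of job_D = 13
Next fire of job_D after T=169: (169//13+1)*13 = 182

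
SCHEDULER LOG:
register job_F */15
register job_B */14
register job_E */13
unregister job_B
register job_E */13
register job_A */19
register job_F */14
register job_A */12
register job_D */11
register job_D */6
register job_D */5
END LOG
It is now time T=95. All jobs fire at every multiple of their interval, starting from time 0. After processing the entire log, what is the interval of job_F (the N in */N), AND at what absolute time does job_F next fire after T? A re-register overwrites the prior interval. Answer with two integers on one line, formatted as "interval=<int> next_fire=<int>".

Op 1: register job_F */15 -> active={job_F:*/15}
Op 2: register job_B */14 -> active={job_B:*/14, job_F:*/15}
Op 3: register job_E */13 -> active={job_B:*/14, job_E:*/13, job_F:*/15}
Op 4: unregister job_B -> active={job_E:*/13, job_F:*/15}
Op 5: register job_E */13 -> active={job_E:*/13, job_F:*/15}
Op 6: register job_A */19 -> active={job_A:*/19, job_E:*/13, job_F:*/15}
Op 7: register job_F */14 -> active={job_A:*/19, job_E:*/13, job_F:*/14}
Op 8: register job_A */12 -> active={job_A:*/12, job_E:*/13, job_F:*/14}
Op 9: register job_D */11 -> active={job_A:*/12, job_D:*/11, job_E:*/13, job_F:*/14}
Op 10: register job_D */6 -> active={job_A:*/12, job_D:*/6, job_E:*/13, job_F:*/14}
Op 11: register job_D */5 -> active={job_A:*/12, job_D:*/5, job_E:*/13, job_F:*/14}
Final interval of job_F = 14
Next fire of job_F after T=95: (95//14+1)*14 = 98

Answer: interval=14 next_fire=98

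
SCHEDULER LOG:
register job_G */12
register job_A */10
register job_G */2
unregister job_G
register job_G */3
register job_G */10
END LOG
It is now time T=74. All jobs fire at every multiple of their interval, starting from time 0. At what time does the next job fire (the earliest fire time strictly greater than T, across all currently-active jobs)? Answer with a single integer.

Answer: 80

Derivation:
Op 1: register job_G */12 -> active={job_G:*/12}
Op 2: register job_A */10 -> active={job_A:*/10, job_G:*/12}
Op 3: register job_G */2 -> active={job_A:*/10, job_G:*/2}
Op 4: unregister job_G -> active={job_A:*/10}
Op 5: register job_G */3 -> active={job_A:*/10, job_G:*/3}
Op 6: register job_G */10 -> active={job_A:*/10, job_G:*/10}
  job_A: interval 10, next fire after T=74 is 80
  job_G: interval 10, next fire after T=74 is 80
Earliest fire time = 80 (job job_A)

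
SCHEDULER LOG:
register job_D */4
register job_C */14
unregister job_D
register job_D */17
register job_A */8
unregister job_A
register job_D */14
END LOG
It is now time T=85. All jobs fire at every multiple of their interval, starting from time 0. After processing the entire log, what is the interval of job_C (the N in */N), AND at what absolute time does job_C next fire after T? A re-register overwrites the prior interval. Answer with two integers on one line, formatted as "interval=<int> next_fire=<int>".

Op 1: register job_D */4 -> active={job_D:*/4}
Op 2: register job_C */14 -> active={job_C:*/14, job_D:*/4}
Op 3: unregister job_D -> active={job_C:*/14}
Op 4: register job_D */17 -> active={job_C:*/14, job_D:*/17}
Op 5: register job_A */8 -> active={job_A:*/8, job_C:*/14, job_D:*/17}
Op 6: unregister job_A -> active={job_C:*/14, job_D:*/17}
Op 7: register job_D */14 -> active={job_C:*/14, job_D:*/14}
Final interval of job_C = 14
Next fire of job_C after T=85: (85//14+1)*14 = 98

Answer: interval=14 next_fire=98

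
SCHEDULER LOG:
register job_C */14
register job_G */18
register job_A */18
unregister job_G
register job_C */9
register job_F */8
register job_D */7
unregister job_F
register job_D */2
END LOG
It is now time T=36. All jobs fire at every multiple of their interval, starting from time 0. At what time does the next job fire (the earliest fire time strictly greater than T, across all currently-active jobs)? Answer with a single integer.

Answer: 38

Derivation:
Op 1: register job_C */14 -> active={job_C:*/14}
Op 2: register job_G */18 -> active={job_C:*/14, job_G:*/18}
Op 3: register job_A */18 -> active={job_A:*/18, job_C:*/14, job_G:*/18}
Op 4: unregister job_G -> active={job_A:*/18, job_C:*/14}
Op 5: register job_C */9 -> active={job_A:*/18, job_C:*/9}
Op 6: register job_F */8 -> active={job_A:*/18, job_C:*/9, job_F:*/8}
Op 7: register job_D */7 -> active={job_A:*/18, job_C:*/9, job_D:*/7, job_F:*/8}
Op 8: unregister job_F -> active={job_A:*/18, job_C:*/9, job_D:*/7}
Op 9: register job_D */2 -> active={job_A:*/18, job_C:*/9, job_D:*/2}
  job_A: interval 18, next fire after T=36 is 54
  job_C: interval 9, next fire after T=36 is 45
  job_D: interval 2, next fire after T=36 is 38
Earliest fire time = 38 (job job_D)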